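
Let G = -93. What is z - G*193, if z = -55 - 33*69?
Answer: 15617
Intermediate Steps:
z = -2332 (z = -55 - 2277 = -2332)
z - G*193 = -2332 - (-93)*193 = -2332 - 1*(-17949) = -2332 + 17949 = 15617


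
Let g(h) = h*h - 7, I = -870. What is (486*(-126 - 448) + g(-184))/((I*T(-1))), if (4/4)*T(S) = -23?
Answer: -16341/1334 ≈ -12.250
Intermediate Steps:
T(S) = -23
g(h) = -7 + h**2 (g(h) = h**2 - 7 = -7 + h**2)
(486*(-126 - 448) + g(-184))/((I*T(-1))) = (486*(-126 - 448) + (-7 + (-184)**2))/((-870*(-23))) = (486*(-574) + (-7 + 33856))/20010 = (-278964 + 33849)*(1/20010) = -245115*1/20010 = -16341/1334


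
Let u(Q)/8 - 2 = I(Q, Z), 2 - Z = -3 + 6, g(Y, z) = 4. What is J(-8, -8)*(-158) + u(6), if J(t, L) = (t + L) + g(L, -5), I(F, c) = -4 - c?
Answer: 1888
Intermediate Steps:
Z = -1 (Z = 2 - (-3 + 6) = 2 - 1*3 = 2 - 3 = -1)
u(Q) = -8 (u(Q) = 16 + 8*(-4 - 1*(-1)) = 16 + 8*(-4 + 1) = 16 + 8*(-3) = 16 - 24 = -8)
J(t, L) = 4 + L + t (J(t, L) = (t + L) + 4 = (L + t) + 4 = 4 + L + t)
J(-8, -8)*(-158) + u(6) = (4 - 8 - 8)*(-158) - 8 = -12*(-158) - 8 = 1896 - 8 = 1888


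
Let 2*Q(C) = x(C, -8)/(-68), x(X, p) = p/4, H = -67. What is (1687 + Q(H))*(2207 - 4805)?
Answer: -149017383/34 ≈ -4.3829e+6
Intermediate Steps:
x(X, p) = p/4 (x(X, p) = p*(¼) = p/4)
Q(C) = 1/68 (Q(C) = (((¼)*(-8))/(-68))/2 = (-2*(-1/68))/2 = (½)*(1/34) = 1/68)
(1687 + Q(H))*(2207 - 4805) = (1687 + 1/68)*(2207 - 4805) = (114717/68)*(-2598) = -149017383/34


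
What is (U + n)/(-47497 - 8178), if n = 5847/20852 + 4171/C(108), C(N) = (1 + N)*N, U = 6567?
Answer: -100759725839/854157999825 ≈ -0.11796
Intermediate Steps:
C(N) = N*(1 + N)
n = 9737786/15341859 (n = 5847/20852 + 4171/((108*(1 + 108))) = 5847*(1/20852) + 4171/((108*109)) = 5847/20852 + 4171/11772 = 9737786/15341859 ≈ 0.63472)
(U + n)/(-47497 - 8178) = (6567 + 9737786/15341859)/(-47497 - 8178) = (100759725839/15341859)/(-55675) = (100759725839/15341859)*(-1/55675) = -100759725839/854157999825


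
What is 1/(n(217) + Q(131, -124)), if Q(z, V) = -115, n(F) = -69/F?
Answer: -217/25024 ≈ -0.0086717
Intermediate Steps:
1/(n(217) + Q(131, -124)) = 1/(-69/217 - 115) = 1/(-25024/217) = -217/25024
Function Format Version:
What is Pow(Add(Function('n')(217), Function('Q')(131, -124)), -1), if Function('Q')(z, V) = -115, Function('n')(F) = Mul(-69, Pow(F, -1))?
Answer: Rational(-217, 25024) ≈ -0.0086717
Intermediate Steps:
Pow(Add(Function('n')(217), Function('Q')(131, -124)), -1) = Pow(Add(Mul(-69, Pow(217, -1)), -115), -1) = Pow(Add(Mul(-69, Rational(1, 217)), -115), -1) = Pow(Add(Rational(-69, 217), -115), -1) = Pow(Rational(-25024, 217), -1) = Rational(-217, 25024)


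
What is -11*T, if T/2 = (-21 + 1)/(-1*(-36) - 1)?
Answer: 88/7 ≈ 12.571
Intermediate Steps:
T = -8/7 (T = 2*((-21 + 1)/(-1*(-36) - 1)) = 2*(-20/(36 - 1)) = 2*(-20/35) = 2*(-20*1/35) = 2*(-4/7) = -8/7 ≈ -1.1429)
-11*T = -11*(-8/7) = 88/7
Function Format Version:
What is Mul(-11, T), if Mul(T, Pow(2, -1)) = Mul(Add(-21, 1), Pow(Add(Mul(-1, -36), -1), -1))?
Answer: Rational(88, 7) ≈ 12.571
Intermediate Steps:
T = Rational(-8, 7) (T = Mul(2, Mul(Add(-21, 1), Pow(Add(Mul(-1, -36), -1), -1))) = Mul(2, Mul(-20, Pow(Add(36, -1), -1))) = Mul(2, Mul(-20, Pow(35, -1))) = Mul(2, Mul(-20, Rational(1, 35))) = Mul(2, Rational(-4, 7)) = Rational(-8, 7) ≈ -1.1429)
Mul(-11, T) = Mul(-11, Rational(-8, 7)) = Rational(88, 7)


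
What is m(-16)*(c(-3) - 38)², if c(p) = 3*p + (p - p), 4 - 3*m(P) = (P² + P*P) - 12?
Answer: -1095664/3 ≈ -3.6522e+5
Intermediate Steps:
m(P) = 16/3 - 2*P²/3 (m(P) = 4/3 - ((P² + P*P) - 12)/3 = 4/3 - ((P² + P²) - 12)/3 = 4/3 - (2*P² - 12)/3 = 4/3 - (-12 + 2*P²)/3 = 4/3 + (4 - 2*P²/3) = 16/3 - 2*P²/3)
c(p) = 3*p (c(p) = 3*p + 0 = 3*p)
m(-16)*(c(-3) - 38)² = (16/3 - ⅔*(-16)²)*(3*(-3) - 38)² = (16/3 - ⅔*256)*(-9 - 38)² = (16/3 - 512/3)*(-47)² = -496/3*2209 = -1095664/3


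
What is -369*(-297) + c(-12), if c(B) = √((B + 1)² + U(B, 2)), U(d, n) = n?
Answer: 109593 + √123 ≈ 1.0960e+5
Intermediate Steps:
c(B) = √(2 + (1 + B)²) (c(B) = √((B + 1)² + 2) = √((1 + B)² + 2) = √(2 + (1 + B)²))
-369*(-297) + c(-12) = -369*(-297) + √(2 + (1 - 12)²) = 109593 + √(2 + (-11)²) = 109593 + √(2 + 121) = 109593 + √123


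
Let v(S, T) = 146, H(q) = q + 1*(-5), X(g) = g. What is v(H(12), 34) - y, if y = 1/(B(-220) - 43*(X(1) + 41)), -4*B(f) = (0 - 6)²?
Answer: 264991/1815 ≈ 146.00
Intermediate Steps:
H(q) = -5 + q (H(q) = q - 5 = -5 + q)
B(f) = -9 (B(f) = -(0 - 6)²/4 = -¼*(-6)² = -¼*36 = -9)
y = -1/1815 (y = 1/(-9 - 43*(1 + 41)) = 1/(-9 - 43*42) = 1/(-9 - 1806) = 1/(-1815) = -1/1815 ≈ -0.00055096)
v(H(12), 34) - y = 146 - 1*(-1/1815) = 146 + 1/1815 = 264991/1815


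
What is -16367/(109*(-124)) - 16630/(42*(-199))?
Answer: 180783233/56483364 ≈ 3.2006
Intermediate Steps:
-16367/(109*(-124)) - 16630/(42*(-199)) = -16367/(-13516) - 16630/(-8358) = -16367*(-1/13516) - 16630*(-1/8358) = 16367/13516 + 8315/4179 = 180783233/56483364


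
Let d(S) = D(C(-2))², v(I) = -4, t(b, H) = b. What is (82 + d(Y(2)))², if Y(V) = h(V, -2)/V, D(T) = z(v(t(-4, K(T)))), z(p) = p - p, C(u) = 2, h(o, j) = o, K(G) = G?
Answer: 6724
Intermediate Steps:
z(p) = 0
D(T) = 0
Y(V) = 1 (Y(V) = V/V = 1)
d(S) = 0 (d(S) = 0² = 0)
(82 + d(Y(2)))² = (82 + 0)² = 82² = 6724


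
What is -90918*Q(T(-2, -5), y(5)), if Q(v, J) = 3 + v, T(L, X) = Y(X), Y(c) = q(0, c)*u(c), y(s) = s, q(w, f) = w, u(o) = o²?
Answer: -272754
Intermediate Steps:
Y(c) = 0 (Y(c) = 0*c² = 0)
T(L, X) = 0
-90918*Q(T(-2, -5), y(5)) = -90918*(3 + 0) = -90918*3 = -272754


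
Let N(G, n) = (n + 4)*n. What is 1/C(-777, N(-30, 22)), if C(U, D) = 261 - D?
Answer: -1/311 ≈ -0.0032154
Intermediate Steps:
N(G, n) = n*(4 + n) (N(G, n) = (4 + n)*n = n*(4 + n))
1/C(-777, N(-30, 22)) = 1/(261 - 22*(4 + 22)) = 1/(261 - 22*26) = 1/(261 - 1*572) = 1/(261 - 572) = 1/(-311) = -1/311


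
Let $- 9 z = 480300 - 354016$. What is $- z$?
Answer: $\frac{126284}{9} \approx 14032.0$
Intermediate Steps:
$z = - \frac{126284}{9}$ ($z = - \frac{480300 - 354016}{9} = \left(- \frac{1}{9}\right) 126284 = - \frac{126284}{9} \approx -14032.0$)
$- z = \left(-1\right) \left(- \frac{126284}{9}\right) = \frac{126284}{9}$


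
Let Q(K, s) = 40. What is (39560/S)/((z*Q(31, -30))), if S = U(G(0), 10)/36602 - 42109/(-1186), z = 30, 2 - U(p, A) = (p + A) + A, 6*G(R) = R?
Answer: 10733115577/11559392025 ≈ 0.92852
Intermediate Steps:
G(R) = R/6
U(p, A) = 2 - p - 2*A (U(p, A) = 2 - ((p + A) + A) = 2 - ((A + p) + A) = 2 - (p + 2*A) = 2 + (-p - 2*A) = 2 - p - 2*A)
S = 770626135/21704986 (S = (2 - 0/6 - 2*10)/36602 - 42109/(-1186) = (2 - 1*0 - 20)*(1/36602) - 42109*(-1/1186) = (2 + 0 - 20)*(1/36602) + 42109/1186 = -18*1/36602 + 42109/1186 = -9/18301 + 42109/1186 = 770626135/21704986 ≈ 35.505)
(39560/S)/((z*Q(31, -30))) = (39560/(770626135/21704986))/((30*40)) = (39560*(21704986/770626135))/1200 = (171729849232/154125227)*(1/1200) = 10733115577/11559392025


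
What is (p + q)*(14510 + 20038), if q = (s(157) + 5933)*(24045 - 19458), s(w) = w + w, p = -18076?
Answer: 989348070324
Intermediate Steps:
s(w) = 2*w
q = 28654989 (q = (2*157 + 5933)*(24045 - 19458) = (314 + 5933)*4587 = 6247*4587 = 28654989)
(p + q)*(14510 + 20038) = (-18076 + 28654989)*(14510 + 20038) = 28636913*34548 = 989348070324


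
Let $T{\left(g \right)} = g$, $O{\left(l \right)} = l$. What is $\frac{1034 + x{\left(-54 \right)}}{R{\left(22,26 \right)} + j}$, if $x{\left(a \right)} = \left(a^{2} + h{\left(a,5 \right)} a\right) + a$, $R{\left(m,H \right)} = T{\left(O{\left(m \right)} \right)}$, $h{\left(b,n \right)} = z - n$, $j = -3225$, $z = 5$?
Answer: $- \frac{3896}{3203} \approx -1.2164$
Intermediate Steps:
$h{\left(b,n \right)} = 5 - n$
$R{\left(m,H \right)} = m$
$x{\left(a \right)} = a + a^{2}$ ($x{\left(a \right)} = \left(a^{2} + \left(5 - 5\right) a\right) + a = \left(a^{2} + 0 a\right) + a = \left(a^{2} + 0\right) + a = a^{2} + a = a + a^{2}$)
$\frac{1034 + x{\left(-54 \right)}}{R{\left(22,26 \right)} + j} = \frac{1034 - 54 \left(1 - 54\right)}{22 - 3225} = \frac{1034 - -2862}{-3203} = \left(1034 + 2862\right) \left(- \frac{1}{3203}\right) = 3896 \left(- \frac{1}{3203}\right) = - \frac{3896}{3203}$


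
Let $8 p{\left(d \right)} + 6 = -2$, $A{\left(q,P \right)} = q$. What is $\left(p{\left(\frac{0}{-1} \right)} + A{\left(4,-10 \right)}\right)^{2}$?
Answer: $9$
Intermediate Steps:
$p{\left(d \right)} = -1$ ($p{\left(d \right)} = - \frac{3}{4} + \frac{1}{8} \left(-2\right) = - \frac{3}{4} - \frac{1}{4} = -1$)
$\left(p{\left(\frac{0}{-1} \right)} + A{\left(4,-10 \right)}\right)^{2} = \left(-1 + 4\right)^{2} = 3^{2} = 9$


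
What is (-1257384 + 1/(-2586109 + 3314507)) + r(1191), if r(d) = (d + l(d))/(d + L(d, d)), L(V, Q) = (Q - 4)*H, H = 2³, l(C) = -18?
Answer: -9787965859600043/7784389426 ≈ -1.2574e+6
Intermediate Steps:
H = 8
L(V, Q) = -32 + 8*Q (L(V, Q) = (Q - 4)*8 = (-4 + Q)*8 = -32 + 8*Q)
r(d) = (-18 + d)/(-32 + 9*d) (r(d) = (d - 18)/(d + (-32 + 8*d)) = (-18 + d)/(-32 + 9*d))
(-1257384 + 1/(-2586109 + 3314507)) + r(1191) = (-1257384 + 1/(-2586109 + 3314507)) + (-18 + 1191)/(-32 + 9*1191) = (-1257384 + 1/728398) + 1173/(-32 + 10719) = (-1257384 + 1/728398) + 1173/10687 = -915875990831/728398 + (1/10687)*1173 = -915875990831/728398 + 1173/10687 = -9787965859600043/7784389426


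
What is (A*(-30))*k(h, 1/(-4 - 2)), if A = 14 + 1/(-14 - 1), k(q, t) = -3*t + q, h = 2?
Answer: -1045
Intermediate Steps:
k(q, t) = q - 3*t
A = 209/15 (A = 14 + 1/(-15) = 14 - 1/15 = 209/15 ≈ 13.933)
(A*(-30))*k(h, 1/(-4 - 2)) = ((209/15)*(-30))*(2 - 3/(-4 - 2)) = -418*(2 - 3/(-6)) = -418*(2 - 3*(-⅙)) = -418*(2 + ½) = -418*5/2 = -1045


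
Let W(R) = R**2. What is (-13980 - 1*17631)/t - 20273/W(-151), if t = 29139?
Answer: -437165786/221466113 ≈ -1.9740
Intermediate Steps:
(-13980 - 1*17631)/t - 20273/W(-151) = (-13980 - 1*17631)/29139 - 20273/((-151)**2) = (-13980 - 17631)*(1/29139) - 20273/22801 = -31611*1/29139 - 20273*1/22801 = -10537/9713 - 20273/22801 = -437165786/221466113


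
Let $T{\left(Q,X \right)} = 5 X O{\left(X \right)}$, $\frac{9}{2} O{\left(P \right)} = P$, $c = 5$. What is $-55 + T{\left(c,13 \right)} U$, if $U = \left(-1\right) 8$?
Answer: $- \frac{14015}{9} \approx -1557.2$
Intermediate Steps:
$O{\left(P \right)} = \frac{2 P}{9}$
$U = -8$
$T{\left(Q,X \right)} = \frac{10 X^{2}}{9}$ ($T{\left(Q,X \right)} = 5 X \frac{2 X}{9} = \frac{10 X^{2}}{9}$)
$-55 + T{\left(c,13 \right)} U = -55 + \frac{10 \cdot 13^{2}}{9} \left(-8\right) = -55 + \frac{10}{9} \cdot 169 \left(-8\right) = -55 + \frac{1690}{9} \left(-8\right) = -55 - \frac{13520}{9} = - \frac{14015}{9}$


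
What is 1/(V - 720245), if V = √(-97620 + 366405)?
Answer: -144049/103750518248 - 3*√29865/518752591240 ≈ -1.3894e-6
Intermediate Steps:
V = 3*√29865 (V = √268785 = 3*√29865 ≈ 518.44)
1/(V - 720245) = 1/(3*√29865 - 720245) = 1/(-720245 + 3*√29865)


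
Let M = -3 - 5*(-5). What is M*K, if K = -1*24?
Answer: -528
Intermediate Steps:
M = 22 (M = -3 + 25 = 22)
K = -24
M*K = 22*(-24) = -528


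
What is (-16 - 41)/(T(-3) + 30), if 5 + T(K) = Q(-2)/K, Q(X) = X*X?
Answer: -171/71 ≈ -2.4085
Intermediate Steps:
Q(X) = X**2
T(K) = -5 + 4/K (T(K) = -5 + (-2)**2/K = -5 + 4/K)
(-16 - 41)/(T(-3) + 30) = (-16 - 41)/((-5 + 4/(-3)) + 30) = -57/((-5 + 4*(-1/3)) + 30) = -57/((-5 - 4/3) + 30) = -57/(-19/3 + 30) = -57/(71/3) = (3/71)*(-57) = -171/71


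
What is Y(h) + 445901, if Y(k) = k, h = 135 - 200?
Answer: 445836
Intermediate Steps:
h = -65
Y(h) + 445901 = -65 + 445901 = 445836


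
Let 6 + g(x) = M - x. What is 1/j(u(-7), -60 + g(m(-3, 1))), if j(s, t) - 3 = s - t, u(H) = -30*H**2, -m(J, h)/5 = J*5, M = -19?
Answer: -1/1307 ≈ -0.00076511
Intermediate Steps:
m(J, h) = -25*J (m(J, h) = -5*J*5 = -25*J)
g(x) = -25 - x (g(x) = -6 + (-19 - x) = -25 - x)
j(s, t) = 3 + s - t (j(s, t) = 3 + (s - t) = 3 + s - t)
1/j(u(-7), -60 + g(m(-3, 1))) = 1/(3 - 30*(-7)**2 - (-60 + (-25 - (-25)*(-3)))) = 1/(3 - 30*49 - (-60 + (-25 - 1*75))) = 1/(3 - 1470 - (-60 + (-25 - 75))) = 1/(3 - 1470 - (-60 - 100)) = 1/(3 - 1470 - 1*(-160)) = 1/(3 - 1470 + 160) = 1/(-1307) = -1/1307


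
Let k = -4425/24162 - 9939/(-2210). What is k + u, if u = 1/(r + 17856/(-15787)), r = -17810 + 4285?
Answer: 4099251169912264/950204554339885 ≈ 4.3141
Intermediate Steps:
r = -13525
k = 19197239/4449835 (k = -4425*1/24162 - 9939*(-1/2210) = -1475/8054 + 9939/2210 = 19197239/4449835 ≈ 4.3141)
u = -15787/213537031 (u = 1/(-13525 + 17856/(-15787)) = 1/(-13525 + 17856*(-1/15787)) = 1/(-13525 - 17856/15787) = 1/(-213537031/15787) = -15787/213537031 ≈ -7.3931e-5)
k + u = 19197239/4449835 - 15787/213537031 = 4099251169912264/950204554339885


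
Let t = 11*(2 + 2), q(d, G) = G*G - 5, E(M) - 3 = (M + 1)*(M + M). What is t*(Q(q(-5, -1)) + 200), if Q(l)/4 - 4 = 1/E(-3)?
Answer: 142736/15 ≈ 9515.7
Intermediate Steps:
E(M) = 3 + 2*M*(1 + M) (E(M) = 3 + (M + 1)*(M + M) = 3 + (1 + M)*(2*M) = 3 + 2*M*(1 + M))
q(d, G) = -5 + G**2 (q(d, G) = G**2 - 5 = -5 + G**2)
Q(l) = 244/15 (Q(l) = 16 + 4/(3 + 2*(-3) + 2*(-3)**2) = 16 + 4/(3 - 6 + 2*9) = 16 + 4/(3 - 6 + 18) = 16 + 4/15 = 244/15)
t = 44 (t = 11*4 = 44)
t*(Q(q(-5, -1)) + 200) = 44*(244/15 + 200) = 44*(3244/15) = 142736/15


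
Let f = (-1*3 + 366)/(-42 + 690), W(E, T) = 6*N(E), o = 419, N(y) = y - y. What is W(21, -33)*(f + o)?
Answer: 0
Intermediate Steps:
N(y) = 0
W(E, T) = 0 (W(E, T) = 6*0 = 0)
f = 121/216 (f = (-3 + 366)/648 = 363*(1/648) = 121/216 ≈ 0.56019)
W(21, -33)*(f + o) = 0*(121/216 + 419) = 0*(90625/216) = 0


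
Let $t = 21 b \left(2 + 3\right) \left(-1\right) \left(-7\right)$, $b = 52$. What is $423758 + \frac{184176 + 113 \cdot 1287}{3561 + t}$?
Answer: $\frac{5901787535}{13927} \approx 4.2377 \cdot 10^{5}$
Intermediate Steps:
$t = 38220$ ($t = 21 \cdot 52 \left(2 + 3\right) \left(-1\right) \left(-7\right) = 1092 \cdot 5 \left(-1\right) \left(-7\right) = 1092 \left(\left(-5\right) \left(-7\right)\right) = 1092 \cdot 35 = 38220$)
$423758 + \frac{184176 + 113 \cdot 1287}{3561 + t} = 423758 + \frac{184176 + 113 \cdot 1287}{3561 + 38220} = 423758 + \frac{184176 + 145431}{41781} = 423758 + 329607 \cdot \frac{1}{41781} = 423758 + \frac{109869}{13927} = \frac{5901787535}{13927}$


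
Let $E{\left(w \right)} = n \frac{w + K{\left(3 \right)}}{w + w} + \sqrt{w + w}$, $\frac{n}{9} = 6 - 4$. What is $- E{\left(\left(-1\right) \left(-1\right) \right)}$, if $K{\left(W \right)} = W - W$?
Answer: $-9 - \sqrt{2} \approx -10.414$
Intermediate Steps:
$K{\left(W \right)} = 0$
$n = 18$ ($n = 9 \left(6 - 4\right) = 9 \cdot 2 = 18$)
$E{\left(w \right)} = 9 + \sqrt{2} \sqrt{w}$ ($E{\left(w \right)} = 18 \frac{w + 0}{w + w} + \sqrt{w + w} = 18 \frac{w}{2 w} + \sqrt{2 w} = 18 w \frac{1}{2 w} + \sqrt{2} \sqrt{w} = 18 \cdot \frac{1}{2} + \sqrt{2} \sqrt{w} = 9 + \sqrt{2} \sqrt{w}$)
$- E{\left(\left(-1\right) \left(-1\right) \right)} = - (9 + \sqrt{2} \sqrt{\left(-1\right) \left(-1\right)}) = - (9 + \sqrt{2} \sqrt{1}) = - (9 + \sqrt{2} \cdot 1) = - (9 + \sqrt{2}) = -9 - \sqrt{2}$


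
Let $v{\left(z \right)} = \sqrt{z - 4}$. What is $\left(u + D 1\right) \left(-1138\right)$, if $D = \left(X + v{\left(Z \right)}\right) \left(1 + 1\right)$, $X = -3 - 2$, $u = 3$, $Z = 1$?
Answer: $7966 - 2276 i \sqrt{3} \approx 7966.0 - 3942.1 i$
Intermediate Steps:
$v{\left(z \right)} = \sqrt{-4 + z}$
$X = -5$ ($X = -3 - 2 = -5$)
$D = -10 + 2 i \sqrt{3}$ ($D = \left(-5 + \sqrt{-4 + 1}\right) \left(1 + 1\right) = \left(-5 + \sqrt{-3}\right) 2 = \left(-5 + i \sqrt{3}\right) 2 = -10 + 2 i \sqrt{3} \approx -10.0 + 3.4641 i$)
$\left(u + D 1\right) \left(-1138\right) = \left(3 + \left(-10 + 2 i \sqrt{3}\right) 1\right) \left(-1138\right) = \left(3 - \left(10 - 2 i \sqrt{3}\right)\right) \left(-1138\right) = \left(-7 + 2 i \sqrt{3}\right) \left(-1138\right) = 7966 - 2276 i \sqrt{3}$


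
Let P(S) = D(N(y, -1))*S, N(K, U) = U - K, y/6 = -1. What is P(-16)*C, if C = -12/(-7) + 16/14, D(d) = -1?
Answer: 320/7 ≈ 45.714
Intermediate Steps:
y = -6 (y = 6*(-1) = -6)
C = 20/7 (C = -12*(-1/7) + 16*(1/14) = 12/7 + 8/7 = 20/7 ≈ 2.8571)
P(S) = -S
P(-16)*C = -1*(-16)*(20/7) = 16*(20/7) = 320/7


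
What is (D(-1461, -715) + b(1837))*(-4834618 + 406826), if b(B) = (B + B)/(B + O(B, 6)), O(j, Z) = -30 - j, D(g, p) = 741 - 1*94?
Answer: -34837867456/15 ≈ -2.3225e+9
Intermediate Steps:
D(g, p) = 647 (D(g, p) = 741 - 94 = 647)
b(B) = -B/15 (b(B) = (B + B)/(B + (-30 - B)) = (2*B)/(-30) = (2*B)*(-1/30) = -B/15)
(D(-1461, -715) + b(1837))*(-4834618 + 406826) = (647 - 1/15*1837)*(-4834618 + 406826) = (647 - 1837/15)*(-4427792) = (7868/15)*(-4427792) = -34837867456/15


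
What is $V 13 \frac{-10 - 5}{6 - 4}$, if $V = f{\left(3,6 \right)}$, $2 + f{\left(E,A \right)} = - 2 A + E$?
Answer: $\frac{2145}{2} \approx 1072.5$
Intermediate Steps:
$f{\left(E,A \right)} = -2 + E - 2 A$ ($f{\left(E,A \right)} = -2 - \left(- E + 2 A\right) = -2 + E - 2 A$)
$V = -11$ ($V = -2 + 3 - 12 = -11$)
$V 13 \frac{-10 - 5}{6 - 4} = \left(-11\right) 13 \frac{-10 - 5}{6 - 4} = - 143 \left(- \frac{15}{2}\right) = - 143 \left(\left(-15\right) \frac{1}{2}\right) = \left(-143\right) \left(- \frac{15}{2}\right) = \frac{2145}{2}$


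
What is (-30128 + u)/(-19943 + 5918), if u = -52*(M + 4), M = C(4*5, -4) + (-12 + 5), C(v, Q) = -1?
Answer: 32/15 ≈ 2.1333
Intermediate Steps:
M = -8 (M = -1 + (-12 + 5) = -1 - 7 = -8)
u = 208 (u = -52*(-8 + 4) = -52*(-4) = 208)
(-30128 + u)/(-19943 + 5918) = (-30128 + 208)/(-19943 + 5918) = -29920/(-14025) = -29920*(-1/14025) = 32/15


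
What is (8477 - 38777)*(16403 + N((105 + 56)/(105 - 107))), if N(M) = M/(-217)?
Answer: -15407686350/31 ≈ -4.9702e+8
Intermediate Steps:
N(M) = -M/217 (N(M) = M*(-1/217) = -M/217)
(8477 - 38777)*(16403 + N((105 + 56)/(105 - 107))) = (8477 - 38777)*(16403 - (105 + 56)/(217*(105 - 107))) = -30300*(16403 - 23/(31*(-2))) = -30300*(16403 - 23*(-1)/(31*2)) = -30300*(16403 - 1/217*(-161/2)) = -30300*(16403 + 23/62) = -30300*1017009/62 = -15407686350/31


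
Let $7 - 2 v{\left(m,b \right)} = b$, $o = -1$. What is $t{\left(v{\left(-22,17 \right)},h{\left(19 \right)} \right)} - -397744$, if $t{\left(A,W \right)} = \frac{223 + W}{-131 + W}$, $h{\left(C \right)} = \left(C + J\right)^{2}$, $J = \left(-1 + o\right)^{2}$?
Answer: $\frac{79151432}{199} \approx 3.9775 \cdot 10^{5}$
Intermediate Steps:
$J = 4$ ($J = \left(-1 - 1\right)^{2} = \left(-2\right)^{2} = 4$)
$v{\left(m,b \right)} = \frac{7}{2} - \frac{b}{2}$
$h{\left(C \right)} = \left(4 + C\right)^{2}$ ($h{\left(C \right)} = \left(C + 4\right)^{2} = \left(4 + C\right)^{2}$)
$t{\left(A,W \right)} = \frac{223 + W}{-131 + W}$
$t{\left(v{\left(-22,17 \right)},h{\left(19 \right)} \right)} - -397744 = \frac{223 + \left(4 + 19\right)^{2}}{-131 + \left(4 + 19\right)^{2}} - -397744 = \frac{223 + 23^{2}}{-131 + 23^{2}} + 397744 = \frac{223 + 529}{-131 + 529} + 397744 = \frac{1}{398} \cdot 752 + 397744 = \frac{376}{199} + 397744 = \frac{79151432}{199}$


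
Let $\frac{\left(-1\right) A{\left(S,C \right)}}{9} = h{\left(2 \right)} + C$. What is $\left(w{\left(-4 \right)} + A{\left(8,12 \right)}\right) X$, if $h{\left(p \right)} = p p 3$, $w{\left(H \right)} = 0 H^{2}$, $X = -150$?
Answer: $32400$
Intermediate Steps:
$w{\left(H \right)} = 0$
$h{\left(p \right)} = 3 p^{2}$ ($h{\left(p \right)} = p^{2} \cdot 3 = 3 p^{2}$)
$A{\left(S,C \right)} = -108 - 9 C$ ($A{\left(S,C \right)} = - 9 \left(3 \cdot 2^{2} + C\right) = - 9 \left(3 \cdot 4 + C\right) = - 9 \left(12 + C\right) = -108 - 9 C$)
$\left(w{\left(-4 \right)} + A{\left(8,12 \right)}\right) X = \left(0 - 216\right) \left(-150\right) = \left(-216\right) \left(-150\right) = 32400$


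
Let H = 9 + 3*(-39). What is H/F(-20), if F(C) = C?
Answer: 27/5 ≈ 5.4000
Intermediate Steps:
H = -108 (H = 9 - 117 = -108)
H/F(-20) = -108/(-20) = -108*(-1/20) = 27/5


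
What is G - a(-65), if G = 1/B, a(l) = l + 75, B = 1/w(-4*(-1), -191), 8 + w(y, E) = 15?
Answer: -3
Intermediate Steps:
w(y, E) = 7 (w(y, E) = -8 + 15 = 7)
B = 1/7 ≈ 0.14286
a(l) = 75 + l
G = 7 (G = 1/(1/7) = 7)
G - a(-65) = 7 - (75 - 65) = 7 - 1*10 = 7 - 10 = -3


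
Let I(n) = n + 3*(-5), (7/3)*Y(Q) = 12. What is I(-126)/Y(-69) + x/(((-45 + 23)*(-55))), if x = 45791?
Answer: 75701/7260 ≈ 10.427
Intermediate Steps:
Y(Q) = 36/7 (Y(Q) = (3/7)*12 = 36/7)
I(n) = -15 + n (I(n) = n - 15 = -15 + n)
I(-126)/Y(-69) + x/(((-45 + 23)*(-55))) = (-15 - 126)/(36/7) + 45791/(((-45 + 23)*(-55))) = -141*7/36 + 45791/((-22*(-55))) = -329/12 + 45791/1210 = 75701/7260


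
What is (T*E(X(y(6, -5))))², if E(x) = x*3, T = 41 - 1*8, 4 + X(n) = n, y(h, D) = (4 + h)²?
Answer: 90326016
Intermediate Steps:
X(n) = -4 + n
T = 33 (T = 41 - 8 = 33)
E(x) = 3*x
(T*E(X(y(6, -5))))² = (33*(3*(-4 + (4 + 6)²)))² = (33*(3*(-4 + 10²)))² = (33*(3*(-4 + 100)))² = (33*(3*96))² = (33*288)² = 9504² = 90326016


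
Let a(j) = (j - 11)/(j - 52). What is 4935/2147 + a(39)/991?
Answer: 63517489/27659801 ≈ 2.2964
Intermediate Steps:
a(j) = (-11 + j)/(-52 + j)
4935/2147 + a(39)/991 = 4935/2147 + ((-11 + 39)/(-52 + 39))/991 = 4935*(1/2147) + (28/(-13))*(1/991) = 4935/2147 - 1/13*28*(1/991) = 4935/2147 - 28/13*1/991 = 4935/2147 - 28/12883 = 63517489/27659801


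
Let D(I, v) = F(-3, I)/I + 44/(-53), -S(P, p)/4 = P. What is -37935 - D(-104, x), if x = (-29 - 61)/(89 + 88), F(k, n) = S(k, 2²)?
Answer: -52273127/1378 ≈ -37934.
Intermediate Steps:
S(P, p) = -4*P
F(k, n) = -4*k
x = -30/59 (x = -90/177 = -90*1/177 = -30/59 ≈ -0.50847)
D(I, v) = -44/53 + 12/I (D(I, v) = (-4*(-3))/I + 44/(-53) = 12/I + 44*(-1/53) = 12/I - 44/53 = -44/53 + 12/I)
-37935 - D(-104, x) = -37935 - (-44/53 + 12/(-104)) = -37935 - (-44/53 + 12*(-1/104)) = -37935 - (-44/53 - 3/26) = -37935 - 1*(-1303/1378) = -37935 + 1303/1378 = -52273127/1378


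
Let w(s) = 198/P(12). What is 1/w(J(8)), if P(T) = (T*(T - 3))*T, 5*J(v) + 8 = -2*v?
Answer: 72/11 ≈ 6.5455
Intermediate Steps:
J(v) = -8/5 - 2*v/5 (J(v) = -8/5 + (-2*v)/5 = -8/5 - 2*v/5)
P(T) = T**2*(-3 + T) (P(T) = (T*(-3 + T))*T = T**2*(-3 + T))
w(s) = 11/72 (w(s) = 198/((12**2*(-3 + 12))) = 198/((144*9)) = 198/1296 = 198*(1/1296) = 11/72)
1/w(J(8)) = 1/(11/72) = 72/11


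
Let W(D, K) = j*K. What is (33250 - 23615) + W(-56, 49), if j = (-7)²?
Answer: 12036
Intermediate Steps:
j = 49
W(D, K) = 49*K
(33250 - 23615) + W(-56, 49) = (33250 - 23615) + 49*49 = 9635 + 2401 = 12036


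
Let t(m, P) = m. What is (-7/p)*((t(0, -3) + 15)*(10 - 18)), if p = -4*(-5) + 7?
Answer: 280/9 ≈ 31.111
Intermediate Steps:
p = 27 (p = 20 + 7 = 27)
(-7/p)*((t(0, -3) + 15)*(10 - 18)) = (-7/27)*((0 + 15)*(10 - 18)) = (-7*1/27)*(15*(-8)) = -7/27*(-120) = 280/9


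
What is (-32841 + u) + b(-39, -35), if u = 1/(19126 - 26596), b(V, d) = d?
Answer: -245583721/7470 ≈ -32876.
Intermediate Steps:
u = -1/7470 (u = 1/(-7470) = -1/7470 ≈ -0.00013387)
(-32841 + u) + b(-39, -35) = (-32841 - 1/7470) - 35 = -245322271/7470 - 35 = -245583721/7470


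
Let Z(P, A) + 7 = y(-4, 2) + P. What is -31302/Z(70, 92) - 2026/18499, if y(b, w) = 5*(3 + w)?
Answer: -289616993/813956 ≈ -355.81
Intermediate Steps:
y(b, w) = 15 + 5*w
Z(P, A) = 18 + P (Z(P, A) = -7 + ((15 + 5*2) + P) = -7 + ((15 + 10) + P) = -7 + (25 + P) = 18 + P)
-31302/Z(70, 92) - 2026/18499 = -31302/(18 + 70) - 2026/18499 = -31302/88 - 2026*1/18499 = -31302*1/88 - 2026/18499 = -15651/44 - 2026/18499 = -289616993/813956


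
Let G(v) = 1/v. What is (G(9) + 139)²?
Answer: 1567504/81 ≈ 19352.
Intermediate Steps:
(G(9) + 139)² = (1/9 + 139)² = (⅑ + 139)² = (1252/9)² = 1567504/81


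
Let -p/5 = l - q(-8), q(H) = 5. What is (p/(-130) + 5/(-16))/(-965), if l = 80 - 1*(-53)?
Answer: -959/200720 ≈ -0.0047778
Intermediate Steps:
l = 133 (l = 80 + 53 = 133)
p = -640 (p = -5*(133 - 1*5) = -5*(133 - 5) = -5*128 = -640)
(p/(-130) + 5/(-16))/(-965) = (-640/(-130) + 5/(-16))/(-965) = (-640*(-1/130) + 5*(-1/16))*(-1/965) = (64/13 - 5/16)*(-1/965) = (959/208)*(-1/965) = -959/200720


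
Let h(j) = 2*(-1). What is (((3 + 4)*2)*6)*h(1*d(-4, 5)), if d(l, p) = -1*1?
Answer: -168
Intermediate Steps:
d(l, p) = -1
h(j) = -2
(((3 + 4)*2)*6)*h(1*d(-4, 5)) = (((3 + 4)*2)*6)*(-2) = ((7*2)*6)*(-2) = (14*6)*(-2) = 84*(-2) = -168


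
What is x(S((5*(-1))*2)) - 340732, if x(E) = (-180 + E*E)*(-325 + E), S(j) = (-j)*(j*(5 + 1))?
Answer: -333174232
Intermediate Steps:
S(j) = -6*j**2 (S(j) = (-j)*(j*6) = (-j)*(6*j) = -6*j**2)
x(E) = (-325 + E)*(-180 + E**2) (x(E) = (-180 + E**2)*(-325 + E) = (-325 + E)*(-180 + E**2))
x(S((5*(-1))*2)) - 340732 = (58500 + (-6*((5*(-1))*2)**2)**3 - 325*(-6*((5*(-1))*2)**2)**2 - (-1080)*((5*(-1))*2)**2) - 340732 = (58500 + (-6*(-5*2)**2)**3 - 325*(-6*(-5*2)**2)**2 - (-1080)*(-5*2)**2) - 340732 = (58500 + (-6*(-10)**2)**3 - 325*(-6*(-10)**2)**2 - (-1080)*(-10)**2) - 340732 = (58500 + (-6*100)**3 - 325*(-6*100)**2 - (-1080)*100) - 340732 = (58500 + (-600)**3 - 325*(-600)**2 - 180*(-600)) - 340732 = (58500 - 216000000 - 325*360000 + 108000) - 340732 = (58500 - 216000000 - 117000000 + 108000) - 340732 = -332833500 - 340732 = -333174232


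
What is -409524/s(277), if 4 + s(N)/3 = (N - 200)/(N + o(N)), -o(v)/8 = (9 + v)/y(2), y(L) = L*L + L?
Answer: 42727004/1483 ≈ 28811.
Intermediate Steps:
y(L) = L + L² (y(L) = L² + L = L + L²)
o(v) = -12 - 4*v/3 (o(v) = -8*(9 + v)/(2*(1 + 2)) = -8*(9 + v)/(2*3) = -8*(9 + v)/6 = -8*(3/2 + v/6) = -12 - 4*v/3)
s(N) = -12 + 3*(-200 + N)/(-12 - N/3) (s(N) = -12 + 3*((N - 200)/(N + (-12 - 4*N/3))) = -12 + 3*((-200 + N)/(-12 - N/3)) = -12 + 3*(-200 + N)/(-12 - N/3))
-409524/s(277) = -409524*(36 + 277)/(3*(456 - 7*277)) = -409524*313/(3*(456 - 1939)) = -409524/(3*(1/313)*(-1483)) = -409524/(-4449/313) = -409524*(-313/4449) = 42727004/1483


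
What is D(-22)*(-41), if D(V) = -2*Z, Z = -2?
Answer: -164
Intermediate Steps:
D(V) = 4 (D(V) = -2*(-2) = 4)
D(-22)*(-41) = 4*(-41) = -164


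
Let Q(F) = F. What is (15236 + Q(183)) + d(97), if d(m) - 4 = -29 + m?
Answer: 15491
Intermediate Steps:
d(m) = -25 + m (d(m) = 4 + (-29 + m) = -25 + m)
(15236 + Q(183)) + d(97) = (15236 + 183) + (-25 + 97) = 15419 + 72 = 15491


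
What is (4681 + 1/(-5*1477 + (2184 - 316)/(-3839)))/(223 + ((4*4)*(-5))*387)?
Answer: -132719841484/871482564771 ≈ -0.15229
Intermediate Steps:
(4681 + 1/(-5*1477 + (2184 - 316)/(-3839)))/(223 + ((4*4)*(-5))*387) = (4681 + 1/(-7385 + 1868*(-1/3839)))/(223 + (16*(-5))*387) = (4681 + 1/(-7385 - 1868/3839))/(223 - 80*387) = (4681 + 1/(-28352883/3839))/(223 - 30960) = (4681 - 3839/28352883)/(-30737) = (132719841484/28352883)*(-1/30737) = -132719841484/871482564771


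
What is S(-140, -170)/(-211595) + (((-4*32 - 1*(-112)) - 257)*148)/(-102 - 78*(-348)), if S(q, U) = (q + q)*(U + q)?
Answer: -363217666/190731733 ≈ -1.9043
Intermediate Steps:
S(q, U) = 2*q*(U + q) (S(q, U) = (2*q)*(U + q) = 2*q*(U + q))
S(-140, -170)/(-211595) + (((-4*32 - 1*(-112)) - 257)*148)/(-102 - 78*(-348)) = (2*(-140)*(-170 - 140))/(-211595) + (((-4*32 - 1*(-112)) - 257)*148)/(-102 - 78*(-348)) = (2*(-140)*(-310))*(-1/211595) + (((-128 + 112) - 257)*148)/(-102 + 27144) = 86800*(-1/211595) + ((-16 - 257)*148)/27042 = -17360/42319 - 273*148*(1/27042) = -17360/42319 - 40404*1/27042 = -17360/42319 - 6734/4507 = -363217666/190731733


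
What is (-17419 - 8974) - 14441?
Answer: -40834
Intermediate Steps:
(-17419 - 8974) - 14441 = -26393 - 14441 = -40834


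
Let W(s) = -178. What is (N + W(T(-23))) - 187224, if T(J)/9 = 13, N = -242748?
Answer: -430150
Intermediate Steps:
T(J) = 117 (T(J) = 9*13 = 117)
(N + W(T(-23))) - 187224 = (-242748 - 178) - 187224 = -242926 - 187224 = -430150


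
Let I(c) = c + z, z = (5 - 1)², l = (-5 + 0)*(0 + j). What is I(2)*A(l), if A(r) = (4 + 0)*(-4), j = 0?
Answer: -288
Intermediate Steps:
l = 0 (l = (-5 + 0)*(0 + 0) = -5*0 = 0)
A(r) = -16 (A(r) = 4*(-4) = -16)
z = 16 (z = 4² = 16)
I(c) = 16 + c (I(c) = c + 16 = 16 + c)
I(2)*A(l) = (16 + 2)*(-16) = 18*(-16) = -288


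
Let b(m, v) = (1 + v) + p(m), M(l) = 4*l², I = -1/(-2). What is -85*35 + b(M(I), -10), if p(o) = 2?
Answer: -2982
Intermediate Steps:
I = ½ (I = -1*(-½) = ½ ≈ 0.50000)
b(m, v) = 3 + v (b(m, v) = (1 + v) + 2 = 3 + v)
-85*35 + b(M(I), -10) = -85*35 + (3 - 10) = -2975 - 7 = -2982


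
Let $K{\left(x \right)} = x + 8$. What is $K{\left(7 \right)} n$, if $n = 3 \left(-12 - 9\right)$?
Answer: $-945$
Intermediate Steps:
$n = -63$ ($n = 3 \left(-12 - 9\right) = 3 \left(-21\right) = -63$)
$K{\left(x \right)} = 8 + x$
$K{\left(7 \right)} n = \left(8 + 7\right) \left(-63\right) = 15 \left(-63\right) = -945$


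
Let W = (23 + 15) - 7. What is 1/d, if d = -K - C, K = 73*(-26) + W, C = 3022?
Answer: -1/1155 ≈ -0.00086580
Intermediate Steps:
W = 31 (W = 38 - 7 = 31)
K = -1867 (K = 73*(-26) + 31 = -1898 + 31 = -1867)
d = -1155 (d = -1*(-1867) - 1*3022 = 1867 - 3022 = -1155)
1/d = 1/(-1155) = -1/1155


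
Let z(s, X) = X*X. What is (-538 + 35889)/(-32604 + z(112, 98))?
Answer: -1537/1000 ≈ -1.5370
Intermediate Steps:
z(s, X) = X²
(-538 + 35889)/(-32604 + z(112, 98)) = (-538 + 35889)/(-32604 + 98²) = 35351/(-32604 + 9604) = 35351/(-23000) = 35351*(-1/23000) = -1537/1000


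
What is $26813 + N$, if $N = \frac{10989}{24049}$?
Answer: $\frac{644836826}{24049} \approx 26813.0$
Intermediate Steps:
$N = \frac{10989}{24049}$ ($N = 10989 \cdot \frac{1}{24049} = \frac{10989}{24049} \approx 0.45694$)
$26813 + N = 26813 + \frac{10989}{24049} = \frac{644836826}{24049}$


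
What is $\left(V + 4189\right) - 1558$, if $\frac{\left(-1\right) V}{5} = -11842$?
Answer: $61841$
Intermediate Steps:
$V = 59210$ ($V = \left(-5\right) \left(-11842\right) = 59210$)
$\left(V + 4189\right) - 1558 = \left(59210 + 4189\right) - 1558 = 63399 - 1558 = 61841$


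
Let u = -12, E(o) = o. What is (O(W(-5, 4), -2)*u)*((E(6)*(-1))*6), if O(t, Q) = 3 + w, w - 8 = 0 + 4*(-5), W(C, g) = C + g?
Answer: -3888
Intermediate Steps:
w = -12 (w = 8 + (0 + 4*(-5)) = 8 + (0 - 20) = 8 - 20 = -12)
O(t, Q) = -9 (O(t, Q) = 3 - 12 = -9)
(O(W(-5, 4), -2)*u)*((E(6)*(-1))*6) = (-9*(-12))*((6*(-1))*6) = 108*(-6*6) = 108*(-36) = -3888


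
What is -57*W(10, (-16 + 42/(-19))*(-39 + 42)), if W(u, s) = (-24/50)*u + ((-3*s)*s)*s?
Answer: -50326915392/1805 ≈ -2.7882e+7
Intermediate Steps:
W(u, s) = -3*s**3 - 12*u/25 (W(u, s) = (-24*1/50)*u + (-3*s**2)*s = -12*u/25 - 3*s**3 = -3*s**3 - 12*u/25)
-57*W(10, (-16 + 42/(-19))*(-39 + 42)) = -57*(-3*(-39 + 42)**3*(-16 + 42/(-19))**3 - 12/25*10) = -57*(-3*27*(-16 + 42*(-1/19))**3 - 24/5) = -57*(-3*27*(-16 - 42/19)**3 - 24/5) = -57*(-3*(-346/19*3)**3 - 24/5) = -57*(-3*(-1038/19)**3 - 24/5) = -57*(-3*(-1118386872/6859) - 24/5) = -57*(3355160616/6859 - 24/5) = -57*16775638464/34295 = -50326915392/1805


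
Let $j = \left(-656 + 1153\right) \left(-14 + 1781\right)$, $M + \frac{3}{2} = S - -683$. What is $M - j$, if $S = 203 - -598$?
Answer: $- \frac{1753433}{2} \approx -8.7672 \cdot 10^{5}$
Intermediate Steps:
$S = 801$ ($S = 203 + 598 = 801$)
$M = \frac{2965}{2}$ ($M = - \frac{3}{2} + \left(801 - -683\right) = - \frac{3}{2} + \left(801 + 683\right) = - \frac{3}{2} + 1484 = \frac{2965}{2} \approx 1482.5$)
$j = 878199$ ($j = 497 \cdot 1767 = 878199$)
$M - j = \frac{2965}{2} - 878199 = - \frac{1753433}{2}$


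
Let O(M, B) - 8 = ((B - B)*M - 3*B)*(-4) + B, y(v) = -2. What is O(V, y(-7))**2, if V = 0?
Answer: 324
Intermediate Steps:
O(M, B) = 8 + 13*B (O(M, B) = 8 + (((B - B)*M - 3*B)*(-4) + B) = 8 + ((0*M - 3*B)*(-4) + B) = 8 + ((0 - 3*B)*(-4) + B) = 8 + (-3*B*(-4) + B) = 8 + (12*B + B) = 8 + 13*B)
O(V, y(-7))**2 = (8 + 13*(-2))**2 = (8 - 26)**2 = (-18)**2 = 324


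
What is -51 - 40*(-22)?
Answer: 829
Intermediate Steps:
-51 - 40*(-22) = -51 + 880 = 829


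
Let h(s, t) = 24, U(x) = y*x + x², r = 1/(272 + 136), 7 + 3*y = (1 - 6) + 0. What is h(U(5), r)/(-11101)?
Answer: -24/11101 ≈ -0.0021620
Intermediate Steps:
y = -4 (y = -7/3 + ((1 - 6) + 0)/3 = -7/3 + (-5 + 0)/3 = -7/3 + (⅓)*(-5) = -7/3 - 5/3 = -4)
r = 1/408 ≈ 0.0024510
U(x) = x² - 4*x (U(x) = -4*x + x² = x² - 4*x)
h(U(5), r)/(-11101) = 24/(-11101) = 24*(-1/11101) = -24/11101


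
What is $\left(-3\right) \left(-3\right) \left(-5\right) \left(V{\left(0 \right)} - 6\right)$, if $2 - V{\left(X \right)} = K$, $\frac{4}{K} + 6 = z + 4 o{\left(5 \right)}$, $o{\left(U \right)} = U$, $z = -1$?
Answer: $\frac{2520}{13} \approx 193.85$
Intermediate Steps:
$K = \frac{4}{13}$ ($K = \frac{4}{-6 + \left(-1 + 4 \cdot 5\right)} = \frac{4}{-6 + \left(-1 + 20\right)} = \frac{4}{-6 + 19} = \frac{4}{13} \approx 0.30769$)
$V{\left(X \right)} = \frac{22}{13}$ ($V{\left(X \right)} = 2 - \frac{4}{13} = \frac{22}{13}$)
$\left(-3\right) \left(-3\right) \left(-5\right) \left(V{\left(0 \right)} - 6\right) = \left(-3\right) \left(-3\right) \left(-5\right) \left(\frac{22}{13} - 6\right) = 9 \left(-5\right) \left(- \frac{56}{13}\right) = \left(-45\right) \left(- \frac{56}{13}\right) = \frac{2520}{13}$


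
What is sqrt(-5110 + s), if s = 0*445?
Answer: I*sqrt(5110) ≈ 71.484*I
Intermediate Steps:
s = 0
sqrt(-5110 + s) = sqrt(-5110 + 0) = sqrt(-5110) = I*sqrt(5110)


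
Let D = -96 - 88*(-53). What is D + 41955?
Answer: 46523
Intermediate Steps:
D = 4568 (D = -96 + 4664 = 4568)
D + 41955 = 4568 + 41955 = 46523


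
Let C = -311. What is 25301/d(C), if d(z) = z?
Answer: -25301/311 ≈ -81.354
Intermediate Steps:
25301/d(C) = 25301/(-311) = 25301*(-1/311) = -25301/311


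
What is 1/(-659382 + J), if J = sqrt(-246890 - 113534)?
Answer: -329691/217392491174 - I*sqrt(90106)/217392491174 ≈ -1.5166e-6 - 1.3808e-9*I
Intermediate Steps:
J = 2*I*sqrt(90106) (J = sqrt(-360424) = 2*I*sqrt(90106) ≈ 600.35*I)
1/(-659382 + J) = 1/(-659382 + 2*I*sqrt(90106))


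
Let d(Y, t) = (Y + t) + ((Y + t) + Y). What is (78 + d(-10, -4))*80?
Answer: 3200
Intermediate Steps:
d(Y, t) = 2*t + 3*Y (d(Y, t) = (Y + t) + (t + 2*Y) = 2*t + 3*Y)
(78 + d(-10, -4))*80 = (78 + (2*(-4) + 3*(-10)))*80 = (78 + (-8 - 30))*80 = (78 - 38)*80 = 40*80 = 3200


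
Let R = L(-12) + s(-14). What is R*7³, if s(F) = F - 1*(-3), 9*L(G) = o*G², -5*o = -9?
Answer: 30527/5 ≈ 6105.4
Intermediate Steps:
o = 9/5 (o = -⅕*(-9) = 9/5 ≈ 1.8000)
L(G) = G²/5 (L(G) = (9*G²/5)/9 = G²/5)
s(F) = 3 + F (s(F) = F + 3 = 3 + F)
R = 89/5 (R = (⅕)*(-12)² + (3 - 14) = (⅕)*144 - 11 = 144/5 - 11 = 89/5 ≈ 17.800)
R*7³ = (89/5)*7³ = (89/5)*343 = 30527/5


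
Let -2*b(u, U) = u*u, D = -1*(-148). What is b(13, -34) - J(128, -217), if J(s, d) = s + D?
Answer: -721/2 ≈ -360.50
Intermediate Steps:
D = 148
b(u, U) = -u**2/2 (b(u, U) = -u*u/2 = -u**2/2)
J(s, d) = 148 + s (J(s, d) = s + 148 = 148 + s)
b(13, -34) - J(128, -217) = -1/2*13**2 - (148 + 128) = -1/2*169 - 1*276 = -169/2 - 276 = -721/2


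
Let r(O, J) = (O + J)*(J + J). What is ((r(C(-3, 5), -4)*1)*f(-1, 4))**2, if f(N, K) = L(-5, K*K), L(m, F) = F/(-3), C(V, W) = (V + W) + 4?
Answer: 65536/9 ≈ 7281.8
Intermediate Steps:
C(V, W) = 4 + V + W
r(O, J) = 2*J*(J + O) (r(O, J) = (J + O)*(2*J) = 2*J*(J + O))
L(m, F) = -F/3 (L(m, F) = F*(-1/3) = -F/3)
f(N, K) = -K**2/3 (f(N, K) = -K*K/3 = -K**2/3)
((r(C(-3, 5), -4)*1)*f(-1, 4))**2 = (((2*(-4)*(-4 + (4 - 3 + 5)))*1)*(-1/3*4**2))**2 = (((2*(-4)*(-4 + 6))*1)*(-1/3*16))**2 = (((2*(-4)*2)*1)*(-16/3))**2 = (-16*1*(-16/3))**2 = (-16*(-16/3))**2 = (256/3)**2 = 65536/9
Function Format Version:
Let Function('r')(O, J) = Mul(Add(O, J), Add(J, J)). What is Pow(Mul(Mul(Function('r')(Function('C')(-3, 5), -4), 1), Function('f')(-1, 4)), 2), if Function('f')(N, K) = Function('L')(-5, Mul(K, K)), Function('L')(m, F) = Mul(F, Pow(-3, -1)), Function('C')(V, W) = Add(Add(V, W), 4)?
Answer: Rational(65536, 9) ≈ 7281.8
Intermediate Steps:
Function('C')(V, W) = Add(4, V, W)
Function('r')(O, J) = Mul(2, J, Add(J, O)) (Function('r')(O, J) = Mul(Add(J, O), Mul(2, J)) = Mul(2, J, Add(J, O)))
Function('L')(m, F) = Mul(Rational(-1, 3), F) (Function('L')(m, F) = Mul(F, Rational(-1, 3)) = Mul(Rational(-1, 3), F))
Function('f')(N, K) = Mul(Rational(-1, 3), Pow(K, 2)) (Function('f')(N, K) = Mul(Rational(-1, 3), Mul(K, K)) = Mul(Rational(-1, 3), Pow(K, 2)))
Pow(Mul(Mul(Function('r')(Function('C')(-3, 5), -4), 1), Function('f')(-1, 4)), 2) = Pow(Mul(Mul(Mul(2, -4, Add(-4, Add(4, -3, 5))), 1), Mul(Rational(-1, 3), Pow(4, 2))), 2) = Pow(Mul(Mul(Mul(2, -4, Add(-4, 6)), 1), Mul(Rational(-1, 3), 16)), 2) = Pow(Mul(Mul(Mul(2, -4, 2), 1), Rational(-16, 3)), 2) = Pow(Mul(Mul(-16, 1), Rational(-16, 3)), 2) = Pow(Mul(-16, Rational(-16, 3)), 2) = Pow(Rational(256, 3), 2) = Rational(65536, 9)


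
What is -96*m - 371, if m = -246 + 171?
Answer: 6829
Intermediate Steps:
m = -75
-96*m - 371 = -96*(-75) - 371 = 7200 - 371 = 6829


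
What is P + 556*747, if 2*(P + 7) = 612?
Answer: 415631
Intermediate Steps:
P = 299 (P = -7 + (1/2)*612 = -7 + 306 = 299)
P + 556*747 = 299 + 556*747 = 299 + 415332 = 415631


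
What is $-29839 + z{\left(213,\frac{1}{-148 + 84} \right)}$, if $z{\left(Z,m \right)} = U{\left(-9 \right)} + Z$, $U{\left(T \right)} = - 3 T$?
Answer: $-29599$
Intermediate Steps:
$z{\left(Z,m \right)} = 27 + Z$ ($z{\left(Z,m \right)} = \left(-3\right) \left(-9\right) + Z = 27 + Z$)
$-29839 + z{\left(213,\frac{1}{-148 + 84} \right)} = -29839 + \left(27 + 213\right) = -29839 + 240 = -29599$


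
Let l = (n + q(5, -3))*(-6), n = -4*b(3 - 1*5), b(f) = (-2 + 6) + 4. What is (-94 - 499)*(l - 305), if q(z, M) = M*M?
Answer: 99031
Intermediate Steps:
b(f) = 8 (b(f) = 4 + 4 = 8)
q(z, M) = M²
n = -32 (n = -4*8 = -32)
l = 138 (l = (-32 + (-3)²)*(-6) = (-32 + 9)*(-6) = -23*(-6) = 138)
(-94 - 499)*(l - 305) = (-94 - 499)*(138 - 305) = -593*(-167) = 99031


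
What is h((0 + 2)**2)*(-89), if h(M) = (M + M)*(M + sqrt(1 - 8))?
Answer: -2848 - 712*I*sqrt(7) ≈ -2848.0 - 1883.8*I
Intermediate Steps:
h(M) = 2*M*(M + I*sqrt(7)) (h(M) = (2*M)*(M + sqrt(-7)) = (2*M)*(M + I*sqrt(7)) = 2*M*(M + I*sqrt(7)))
h((0 + 2)**2)*(-89) = (2*(0 + 2)**2*((0 + 2)**2 + I*sqrt(7)))*(-89) = (2*2**2*(2**2 + I*sqrt(7)))*(-89) = (2*4*(4 + I*sqrt(7)))*(-89) = (32 + 8*I*sqrt(7))*(-89) = -2848 - 712*I*sqrt(7)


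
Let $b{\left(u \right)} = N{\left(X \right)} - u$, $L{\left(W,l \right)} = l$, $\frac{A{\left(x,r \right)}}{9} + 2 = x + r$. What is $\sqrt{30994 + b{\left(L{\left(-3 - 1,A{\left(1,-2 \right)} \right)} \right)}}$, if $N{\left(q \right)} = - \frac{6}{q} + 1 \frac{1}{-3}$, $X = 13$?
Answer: $\frac{2 \sqrt{11795433}}{39} \approx 176.13$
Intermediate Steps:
$A{\left(x,r \right)} = -18 + 9 r + 9 x$ ($A{\left(x,r \right)} = -18 + 9 \left(x + r\right) = -18 + 9 \left(r + x\right) = -18 + \left(9 r + 9 x\right) = -18 + 9 r + 9 x$)
$N{\left(q \right)} = - \frac{1}{3} - \frac{6}{q}$ ($N{\left(q \right)} = - \frac{6}{q} + 1 \left(- \frac{1}{3}\right) = - \frac{6}{q} - \frac{1}{3} = - \frac{1}{3} - \frac{6}{q}$)
$b{\left(u \right)} = - \frac{31}{39} - u$ ($b{\left(u \right)} = \frac{-18 - 13}{3 \cdot 13} - u = \frac{1}{3} \cdot \frac{1}{13} \left(-18 - 13\right) - u = \frac{1}{3} \cdot \frac{1}{13} \left(-31\right) - u = - \frac{31}{39} - u$)
$\sqrt{30994 + b{\left(L{\left(-3 - 1,A{\left(1,-2 \right)} \right)} \right)}} = \sqrt{30994 - \left(- \frac{671}{39} - 18 + 9\right)} = \sqrt{30994 - - \frac{1022}{39}} = \sqrt{30994 + \left(- \frac{31}{39} + 27\right)} = \sqrt{30994 + \frac{1022}{39}} = \sqrt{\frac{1209788}{39}} = \frac{2 \sqrt{11795433}}{39}$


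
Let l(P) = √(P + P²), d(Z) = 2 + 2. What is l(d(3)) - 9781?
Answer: -9781 + 2*√5 ≈ -9776.5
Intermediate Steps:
d(Z) = 4
l(d(3)) - 9781 = √(4*(1 + 4)) - 9781 = √(4*5) - 9781 = √20 - 9781 = 2*√5 - 9781 = -9781 + 2*√5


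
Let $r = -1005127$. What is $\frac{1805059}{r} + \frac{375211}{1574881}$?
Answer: $- \frac{2465618416182}{1582955414887} \approx -1.5576$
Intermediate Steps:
$\frac{1805059}{r} + \frac{375211}{1574881} = \frac{1805059}{-1005127} + \frac{375211}{1574881} = 1805059 \left(- \frac{1}{1005127}\right) + 375211 \cdot \frac{1}{1574881} = - \frac{1805059}{1005127} + \frac{375211}{1574881} = - \frac{2465618416182}{1582955414887}$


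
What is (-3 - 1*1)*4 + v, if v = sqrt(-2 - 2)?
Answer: -16 + 2*I ≈ -16.0 + 2.0*I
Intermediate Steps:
v = 2*I (v = sqrt(-4) = 2*I ≈ 2.0*I)
(-3 - 1*1)*4 + v = (-3 - 1*1)*4 + 2*I = (-3 - 1)*4 + 2*I = -4*4 + 2*I = -16 + 2*I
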